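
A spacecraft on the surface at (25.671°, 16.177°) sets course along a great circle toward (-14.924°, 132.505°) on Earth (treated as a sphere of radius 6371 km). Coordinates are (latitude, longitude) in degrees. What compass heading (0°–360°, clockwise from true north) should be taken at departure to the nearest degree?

With φ₁ = 0.4480, φ₂ = -0.2605, Δλ = 2.0303 rad, the forward-azimuth formula gives
θ = atan2( sin Δλ cos φ₂ , cos φ₁ sin φ₂ − sin φ₁ cos φ₂ cos Δλ ) = atan2(0.8660, -0.0465) = 93.07°.
So the initial bearing is 93°.

93°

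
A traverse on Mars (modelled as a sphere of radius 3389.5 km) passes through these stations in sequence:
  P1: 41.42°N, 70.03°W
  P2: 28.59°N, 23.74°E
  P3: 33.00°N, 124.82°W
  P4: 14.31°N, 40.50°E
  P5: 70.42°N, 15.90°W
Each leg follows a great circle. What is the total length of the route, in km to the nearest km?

Leg P1→P2: central angle 1.2940 rad, distance 4385.9 km.
Leg P2→P3: central angle 1.9473 rad, distance 6600.3 km.
Leg P3→P4: central angle 2.2804 rad, distance 7729.3 km.
Leg P4→P5: central angle 1.1455 rad, distance 3882.7 km.
Total: 4385.9 + 6600.3 + 7729.3 + 3882.7 ≈ 22598 km.

22598 km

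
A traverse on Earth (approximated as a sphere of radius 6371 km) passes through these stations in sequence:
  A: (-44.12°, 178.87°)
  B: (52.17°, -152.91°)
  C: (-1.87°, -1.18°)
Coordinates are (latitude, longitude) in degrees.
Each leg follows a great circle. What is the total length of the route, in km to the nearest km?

Leg A→B: central angle 1.7334 rad, distance 11043.5 km.
Leg B→C: central angle 2.1720 rad, distance 13837.9 km.
Total: 11043.5 + 13837.9 ≈ 24881 km.

24881 km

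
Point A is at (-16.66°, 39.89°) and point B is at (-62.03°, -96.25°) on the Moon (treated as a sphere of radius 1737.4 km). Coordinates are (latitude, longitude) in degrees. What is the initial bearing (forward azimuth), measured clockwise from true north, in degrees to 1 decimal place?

With φ₁ = -0.2908, φ₂ = -1.0826, Δλ = -2.3761 rad, the forward-azimuth formula gives
θ = atan2( sin Δλ cos φ₂ , cos φ₁ sin φ₂ − sin φ₁ cos φ₂ cos Δλ ) = atan2(-0.3250, -0.9431) = -160.99°.
Adding 360° brings this into [0°, 360°): 199.0°.

199.0°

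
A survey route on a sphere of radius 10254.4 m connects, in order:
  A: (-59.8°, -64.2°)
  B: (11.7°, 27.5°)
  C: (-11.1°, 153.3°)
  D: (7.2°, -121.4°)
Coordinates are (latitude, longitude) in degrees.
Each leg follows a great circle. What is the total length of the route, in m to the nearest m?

56324 m

Leg A→B: central angle 1.7618 rad, distance 18066.5 m.
Leg B→C: central angle 2.2157 rad, distance 22720.8 m.
Leg C→D: central angle 1.5151 rad, distance 15536.7 m.
Total: 18066.5 + 22720.8 + 15536.7 ≈ 56324 m.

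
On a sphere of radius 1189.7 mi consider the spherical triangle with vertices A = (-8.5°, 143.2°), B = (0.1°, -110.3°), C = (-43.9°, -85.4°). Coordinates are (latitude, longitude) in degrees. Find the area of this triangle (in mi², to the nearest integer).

Side lengths (central angles): a = 0.8601, b = 1.9485, c = 1.8558 rad; semiperimeter s = 2.3322.
By l'Huilier's theorem, tan(E/4) = √[tan(s/2) tan((s−a)/2) tan((s−b)/2) tan((s−c)/2)], giving spherical excess E = 1.2236 rad.
Area = E·R² = 1.2236 × (1189.7)² ≈ 1731898 mi².

1731898 mi²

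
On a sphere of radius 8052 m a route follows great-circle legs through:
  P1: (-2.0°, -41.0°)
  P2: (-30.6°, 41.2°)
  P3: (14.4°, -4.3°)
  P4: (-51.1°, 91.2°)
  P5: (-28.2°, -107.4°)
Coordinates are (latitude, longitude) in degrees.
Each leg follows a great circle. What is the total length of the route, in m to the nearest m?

Leg P1→P2: central angle 1.4359 rad, distance 11561.7 m.
Leg P2→P3: central angle 1.0953 rad, distance 8819.6 m.
Leg P3→P4: central angle 1.8254 rad, distance 14697.9 m.
Leg P4→P5: central angle 1.7282 rad, distance 13915.5 m.
Total: 11561.7 + 8819.6 + 14697.9 + 13915.5 ≈ 48995 m.

48995 m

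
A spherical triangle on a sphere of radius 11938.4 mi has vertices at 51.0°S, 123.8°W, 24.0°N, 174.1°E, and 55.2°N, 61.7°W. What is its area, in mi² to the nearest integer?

Side lengths (central angles): a = 1.5298, b = 2.0602, c = 1.6179 rad; semiperimeter s = 2.6040.
By l'Huilier's theorem, tan(E/4) = √[tan(s/2) tan((s−a)/2) tan((s−b)/2) tan((s−c)/2)], giving spherical excess E = 2.0693 rad.
Area = E·R² = 2.0693 × (11938.4)² ≈ 294923694 mi².

294923694 mi²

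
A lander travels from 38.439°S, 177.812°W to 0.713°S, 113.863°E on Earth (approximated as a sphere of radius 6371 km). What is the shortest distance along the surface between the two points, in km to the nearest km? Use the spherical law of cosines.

Let φ₁ = -0.6709 rad, φ₂ = -0.0124 rad, and Δλ = -1.1925 rad.
cos c = sin φ₁ sin φ₂ + cos φ₁ cos φ₂ cos Δλ = (-0.6217)(-0.0124) + (0.7833)(0.9999)(0.3693) = 0.29701,
so c = arccos(0.29701) = 1.26924 rad.
Distance = R·c = 6371 × 1.2692 ≈ 8086 km.

8086 km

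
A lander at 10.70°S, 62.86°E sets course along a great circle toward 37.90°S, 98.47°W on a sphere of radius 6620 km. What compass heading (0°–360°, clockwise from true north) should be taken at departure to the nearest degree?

199°

With φ₁ = -0.1868, φ₂ = -0.6615, Δλ = -2.8157 rad, the forward-azimuth formula gives
θ = atan2( sin Δλ cos φ₂ , cos φ₁ sin φ₂ − sin φ₁ cos φ₂ cos Δλ ) = atan2(-0.2526, -0.7424) = -161.21°.
Adding 360° brings this into [0°, 360°): 199°.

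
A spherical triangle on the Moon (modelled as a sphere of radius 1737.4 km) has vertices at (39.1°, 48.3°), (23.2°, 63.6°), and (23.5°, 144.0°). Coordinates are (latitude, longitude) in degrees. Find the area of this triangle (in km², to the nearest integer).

Side lengths (central angles): a = 1.2686, b = 1.3890, c = 0.3584 rad; semiperimeter s = 1.5080.
By l'Huilier's theorem, tan(E/4) = √[tan(s/2) tan((s−a)/2) tan((s−b)/2) tan((s−c)/2)], giving spherical excess E = 0.2637 rad.
Area = E·R² = 0.2637 × (1737.4)² ≈ 795912 km².

795912 km²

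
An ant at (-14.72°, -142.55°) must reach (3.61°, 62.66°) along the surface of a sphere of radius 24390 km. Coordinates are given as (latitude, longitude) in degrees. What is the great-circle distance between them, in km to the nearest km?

In radians: φ₁ = -0.2569, φ₂ = 0.0630, Δλ = -154.790° = -2.7016 rad.
cos c = sin φ₁ sin φ₂ + cos φ₁ cos φ₂ cos Δλ = (-0.2541)(0.0630) + (0.9672)(0.9980)(-0.9048) = -0.88932,
so c = arccos(-0.88932) = 2.66665 rad.
Distance = R·c = 24390 × 2.6667 ≈ 65040 km.

65040 km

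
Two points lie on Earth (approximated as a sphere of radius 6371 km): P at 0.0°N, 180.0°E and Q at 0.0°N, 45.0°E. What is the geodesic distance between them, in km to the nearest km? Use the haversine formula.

15011 km

Let φ₁ = 0.0000 rad, φ₂ = 0.0000 rad, and Δλ = -2.3562 rad.
Haversine: a = sin²(Δφ/2) + cos φ₁ cos φ₂ sin²(Δλ/2) = 0.0000 + (1.0000)(1.0000)(0.8536) = 0.85355.
Central angle c = 2·arcsin(√a) = 2.35619 rad.
Distance = R·c = 6371 × 2.3562 ≈ 15011 km.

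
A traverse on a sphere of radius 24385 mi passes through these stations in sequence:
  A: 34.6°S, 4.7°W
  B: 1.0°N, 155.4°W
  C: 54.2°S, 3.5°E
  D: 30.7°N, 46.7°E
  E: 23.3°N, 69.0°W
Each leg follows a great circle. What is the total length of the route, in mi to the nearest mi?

192170 mi

Leg A→B: central angle 2.3857 rad, distance 58174.3 mi.
Leg B→C: central angle 2.1650 rad, distance 52792.4 mi.
Leg C→D: central angle 1.6182 rad, distance 39460.8 mi.
Leg D→E: central angle 1.7118 rad, distance 41742.1 mi.
Total: 58174.3 + 52792.4 + 39460.8 + 41742.1 ≈ 192170 mi.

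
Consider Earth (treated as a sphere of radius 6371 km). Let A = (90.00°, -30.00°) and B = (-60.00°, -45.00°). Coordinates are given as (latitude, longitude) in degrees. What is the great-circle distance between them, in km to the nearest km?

With latitudes φ₁ = 90.000°, φ₂ = -60.000° and longitude difference Δλ = -15.000°:
cos c = sin φ₁ sin φ₂ + cos φ₁ cos φ₂ cos Δλ = (1.0000)(-0.8660) + (0.0000)(0.5000)(0.9659) = -0.86603,
so c = arccos(-0.86603) = 2.61799 rad.
Distance = R·c = 6371 × 2.6180 ≈ 16679 km.

16679 km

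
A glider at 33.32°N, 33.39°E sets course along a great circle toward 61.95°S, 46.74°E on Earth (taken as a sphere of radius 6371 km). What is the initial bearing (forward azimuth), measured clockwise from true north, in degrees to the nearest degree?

174°

With φ₁ = 0.5815, φ₂ = -1.0812, Δλ = 0.2330 rad, the forward-azimuth formula gives
θ = atan2( sin Δλ cos φ₂ , cos φ₁ sin φ₂ − sin φ₁ cos φ₂ cos Δλ ) = atan2(0.1086, -0.9888) = 173.73°.
So the initial bearing is 174°.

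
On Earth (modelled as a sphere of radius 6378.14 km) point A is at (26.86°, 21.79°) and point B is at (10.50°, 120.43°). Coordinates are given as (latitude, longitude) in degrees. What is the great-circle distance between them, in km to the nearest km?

With latitudes φ₁ = 26.860°, φ₂ = 10.500° and longitude difference Δλ = 98.640°:
cos c = sin φ₁ sin φ₂ + cos φ₁ cos φ₂ cos Δλ = (0.4518)(0.1822) + (0.8921)(0.9833)(-0.1502) = -0.04944,
so c = arccos(-0.04944) = 1.62025 rad.
Distance = R·c = 6378.14 × 1.6203 ≈ 10334 km.

10334 km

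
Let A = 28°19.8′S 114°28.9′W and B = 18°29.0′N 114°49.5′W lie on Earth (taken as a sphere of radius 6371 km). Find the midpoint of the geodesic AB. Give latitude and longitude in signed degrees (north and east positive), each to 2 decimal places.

-4.92°, -114.66°

The central angle between A and B is δ = 0.8171 rad.
With f = 0.5, the slerp weights are sin((1−f)δ)/sin δ = 0.5448 and sin(fδ)/sin δ = 0.5448.
Weighted sum of the unit vectors: (0.5448)·(-0.3648,-0.8011,-0.4745) + (0.5448)·(-0.3982,-0.8608,0.3170) = (-0.4157, -0.9054, -0.0858).
Converting back: φ = atan2(z, √(x²+y²)) = -4.92°, λ = atan2(y, x) = -114.66°.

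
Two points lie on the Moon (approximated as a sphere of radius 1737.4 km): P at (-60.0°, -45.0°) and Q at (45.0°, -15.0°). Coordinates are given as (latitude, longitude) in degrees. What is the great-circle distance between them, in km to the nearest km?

3270 km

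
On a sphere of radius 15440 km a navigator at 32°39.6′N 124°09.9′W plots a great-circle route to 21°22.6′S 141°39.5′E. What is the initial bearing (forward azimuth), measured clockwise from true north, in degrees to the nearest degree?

254°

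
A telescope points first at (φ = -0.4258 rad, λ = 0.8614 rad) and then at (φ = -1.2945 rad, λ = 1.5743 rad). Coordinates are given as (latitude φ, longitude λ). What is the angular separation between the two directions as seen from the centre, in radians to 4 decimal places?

Let φ₁ = -0.4258 rad, φ₂ = -1.2945 rad, and Δλ = 0.7129 rad.
cos c = sin φ₁ sin φ₂ + cos φ₁ cos φ₂ cos Δλ = (-0.4130)(-0.9621) + (0.9107)(0.2728)(0.7565) = 0.58532,
so c = arccos(0.58532) = 0.94552 rad.
So the angular separation is 0.9455 rad.

0.9455 rad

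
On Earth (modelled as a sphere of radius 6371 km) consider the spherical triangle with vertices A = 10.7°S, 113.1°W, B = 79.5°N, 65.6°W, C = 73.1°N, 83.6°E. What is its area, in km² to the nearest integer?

11777913 km²

Side lengths (central angles): a = 0.4617, b = 2.0390, c = 1.6324 rad; semiperimeter s = 2.0665.
By l'Huilier's theorem, tan(E/4) = √[tan(s/2) tan((s−a)/2) tan((s−b)/2) tan((s−c)/2)], giving spherical excess E = 0.2902 rad.
Area = E·R² = 0.2902 × (6371)² ≈ 11777913 km².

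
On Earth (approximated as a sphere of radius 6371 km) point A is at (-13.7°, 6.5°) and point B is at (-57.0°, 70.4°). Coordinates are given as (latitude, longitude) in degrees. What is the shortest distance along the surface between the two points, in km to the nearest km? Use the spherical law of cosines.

Let φ₁ = -0.2391 rad, φ₂ = -0.9948 rad, and Δλ = 1.1153 rad.
cos c = sin φ₁ sin φ₂ + cos φ₁ cos φ₂ cos Δλ = (-0.2368)(-0.8387) + (0.9715)(0.5446)(0.4399) = 0.43142,
so c = arccos(0.43142) = 1.12473 rad.
Distance = R·c = 6371 × 1.1247 ≈ 7166 km.

7166 km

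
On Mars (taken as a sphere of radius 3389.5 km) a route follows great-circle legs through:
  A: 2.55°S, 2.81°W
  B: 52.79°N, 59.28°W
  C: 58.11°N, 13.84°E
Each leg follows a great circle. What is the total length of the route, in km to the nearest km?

Leg A→B: central angle 1.2679 rad, distance 4297.6 km.
Leg B→C: central angle 0.6936 rad, distance 2350.8 km.
Total: 4297.6 + 2350.8 ≈ 6648 km.

6648 km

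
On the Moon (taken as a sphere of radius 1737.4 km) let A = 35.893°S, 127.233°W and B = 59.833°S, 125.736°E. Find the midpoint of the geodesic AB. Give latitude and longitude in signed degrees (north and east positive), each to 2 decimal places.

The central angle between A and B is δ = 1.1727 rad.
With f = 0.5, the slerp weights are sin((1−f)δ)/sin δ = 0.6003 and sin(fδ)/sin δ = 0.6003.
Weighted sum of the unit vectors: (0.6003)·(-0.4902,-0.6450,-0.5863) + (0.6003)·(-0.2935,0.4079,-0.8646) = (-0.4704, -0.1423, -0.8709).
Converting back: φ = atan2(z, √(x²+y²)) = -60.56°, λ = atan2(y, x) = -163.17°.

-60.56°, -163.17°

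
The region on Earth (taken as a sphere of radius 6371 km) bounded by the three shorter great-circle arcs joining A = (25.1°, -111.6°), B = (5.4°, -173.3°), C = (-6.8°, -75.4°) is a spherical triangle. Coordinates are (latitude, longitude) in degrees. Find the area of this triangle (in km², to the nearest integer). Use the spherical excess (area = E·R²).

Side lengths (central angles): a = 1.7183, b = 0.8293, c = 1.0845 rad; semiperimeter s = 1.8161.
By l'Huilier's theorem, tan(E/4) = √[tan(s/2) tan((s−a)/2) tan((s−b)/2) tan((s−c)/2)], giving spherical excess E = 0.4525 rad.
Area = E·R² = 0.4525 × (6371)² ≈ 18366087 km².

18366087 km²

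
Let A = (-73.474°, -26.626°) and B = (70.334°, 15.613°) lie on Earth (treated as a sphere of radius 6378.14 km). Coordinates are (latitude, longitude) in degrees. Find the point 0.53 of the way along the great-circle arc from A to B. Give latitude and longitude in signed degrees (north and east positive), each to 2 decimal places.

The central angle between A and B is δ = 2.5533 rad.
With f = 0.53, the slerp weights are sin((1−f)δ)/sin δ = 1.6796 and sin(fδ)/sin δ = 1.7596.
Weighted sum of the unit vectors: (1.6796)·(0.2543,-0.1275,-0.9587) + (1.7596)·(0.3241,0.0906,0.9417) = (0.9974, -0.0547, 0.0467).
Converting back: φ = atan2(z, √(x²+y²)) = 2.68°, λ = atan2(y, x) = -3.14°.

2.68°, -3.14°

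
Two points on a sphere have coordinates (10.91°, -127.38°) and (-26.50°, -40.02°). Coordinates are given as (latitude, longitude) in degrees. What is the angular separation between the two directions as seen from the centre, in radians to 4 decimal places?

1.6148 rad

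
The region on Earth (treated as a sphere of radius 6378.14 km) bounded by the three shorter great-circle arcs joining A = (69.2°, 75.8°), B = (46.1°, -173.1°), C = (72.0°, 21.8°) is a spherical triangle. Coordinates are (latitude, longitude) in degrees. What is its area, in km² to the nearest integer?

Side lengths (central angles): a = 1.0722, b = 0.3059, c = 0.9460 rad; semiperimeter s = 1.1620.
By l'Huilier's theorem, tan(E/4) = √[tan(s/2) tan((s−a)/2) tan((s−b)/2) tan((s−c)/2)], giving spherical excess E = 0.1528 rad.
Area = E·R² = 0.1528 × (6378.14)² ≈ 6216376 km².

6216376 km²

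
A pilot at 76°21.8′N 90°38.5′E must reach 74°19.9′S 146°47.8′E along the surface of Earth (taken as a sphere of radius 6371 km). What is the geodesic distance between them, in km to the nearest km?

Let φ₁ = 1.3328 rad, φ₂ = -1.2973 rad, and Δλ = 0.9801 rad.
cos c = sin φ₁ sin φ₂ + cos φ₁ cos φ₂ cos Δλ = (0.9718)(-0.9628) + (0.2358)(0.2701)(0.5569) = -0.90024,
so c = arccos(-0.90024) = 2.69111 rad.
Distance = R·c = 6371 × 2.6911 ≈ 17145 km.

17145 km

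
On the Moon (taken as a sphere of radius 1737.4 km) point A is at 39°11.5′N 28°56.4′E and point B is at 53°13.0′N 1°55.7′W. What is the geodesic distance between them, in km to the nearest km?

In radians: φ₁ = 0.6840, φ₂ = 0.9288, Δλ = -30.868° = -0.5388 rad.
cos c = sin φ₁ sin φ₂ + cos φ₁ cos φ₂ cos Δλ = (0.6319)(0.8009) + (0.7750)(0.5988)(0.8583) = 0.90445,
so c = arccos(0.90445) = 0.44070 rad.
Distance = R·c = 1737.4 × 0.4407 ≈ 766 km.

766 km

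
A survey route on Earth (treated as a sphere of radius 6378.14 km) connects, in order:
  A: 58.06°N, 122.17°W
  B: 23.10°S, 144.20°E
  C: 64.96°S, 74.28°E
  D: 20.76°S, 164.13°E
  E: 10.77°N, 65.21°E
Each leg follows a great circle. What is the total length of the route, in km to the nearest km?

38438 km

Leg A→B: central angle 1.9431 rad, distance 12393.3 km.
Leg B→C: central angle 1.0597 rad, distance 6759.0 km.
Leg C→D: central angle 1.2428 rad, distance 7926.6 km.
Leg D→E: central angle 1.7810 rad, distance 11359.5 km.
Total: 12393.3 + 6759.0 + 7926.6 + 11359.5 ≈ 38438 km.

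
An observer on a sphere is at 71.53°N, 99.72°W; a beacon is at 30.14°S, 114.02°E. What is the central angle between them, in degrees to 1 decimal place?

134.8°

With latitudes φ₁ = 71.530°, φ₂ = -30.140° and longitude difference Δλ = -146.260°:
cos c = sin φ₁ sin φ₂ + cos φ₁ cos φ₂ cos Δλ = (0.9485)(-0.5021) + (0.3168)(0.8648)(-0.8316) = -0.70408,
so c = arccos(-0.70408) = 2.35192 rad.
So the angular separation is 134.8°.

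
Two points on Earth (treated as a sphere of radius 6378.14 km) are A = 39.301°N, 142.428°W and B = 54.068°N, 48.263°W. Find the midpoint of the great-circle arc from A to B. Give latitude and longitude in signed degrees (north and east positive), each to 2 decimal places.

The central angle between A and B is δ = 1.0703 rad.
With f = 0.5, the slerp weights are sin((1−f)δ)/sin δ = 0.5813 and sin(fδ)/sin δ = 0.5813.
Weighted sum of the unit vectors: (0.5813)·(-0.6133,-0.4718,0.6334) + (0.5813)·(0.3907,-0.4379,0.8097) = (-0.1294, -0.5288, 0.8388).
Converting back: φ = atan2(z, √(x²+y²)) = 57.02°, λ = atan2(y, x) = -103.75°.

57.02°, -103.75°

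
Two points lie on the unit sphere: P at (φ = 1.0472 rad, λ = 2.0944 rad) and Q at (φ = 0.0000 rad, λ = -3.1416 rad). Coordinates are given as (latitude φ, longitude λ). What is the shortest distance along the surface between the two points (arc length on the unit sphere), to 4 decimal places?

1.3181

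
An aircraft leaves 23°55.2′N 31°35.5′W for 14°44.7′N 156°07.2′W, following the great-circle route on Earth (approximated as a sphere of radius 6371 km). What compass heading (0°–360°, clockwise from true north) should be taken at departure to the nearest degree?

300°

Δλ = -124.528° = -2.1734 rad.
y = sin Δλ · cos φ₂ = (-0.8238)(0.9671) = -0.7967
x = cos φ₁ sin φ₂ − sin φ₁ cos φ₂ cos Δλ = (0.9141)(0.2545) − (0.4055)(0.9671)(-0.5668) = 0.4549
θ = atan2(y, x) = -60.27°; adding 360° gives 300°.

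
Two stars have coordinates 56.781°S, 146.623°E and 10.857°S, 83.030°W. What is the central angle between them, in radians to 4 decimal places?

1.7627 rad

With latitudes φ₁ = -56.781°, φ₂ = -10.857° and longitude difference Δλ = 130.347°:
cos c = sin φ₁ sin φ₂ + cos φ₁ cos φ₂ cos Δλ = (-0.8366)(-0.1884) + (0.5478)(0.9821)(-0.6474) = -0.19075,
so c = arccos(-0.19075) = 1.76273 rad.
So the angular separation is 1.7627 rad.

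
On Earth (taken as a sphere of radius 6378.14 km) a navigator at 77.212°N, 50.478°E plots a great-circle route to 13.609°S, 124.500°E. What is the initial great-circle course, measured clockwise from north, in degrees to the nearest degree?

109°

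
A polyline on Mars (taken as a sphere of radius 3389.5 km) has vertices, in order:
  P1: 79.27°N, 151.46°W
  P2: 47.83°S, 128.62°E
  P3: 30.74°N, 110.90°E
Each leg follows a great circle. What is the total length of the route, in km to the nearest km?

Leg P1→P2: central angle 2.3551 rad, distance 7982.6 km.
Leg P2→P3: central angle 1.3992 rad, distance 4742.5 km.
Total: 7982.6 + 4742.5 ≈ 12725 km.

12725 km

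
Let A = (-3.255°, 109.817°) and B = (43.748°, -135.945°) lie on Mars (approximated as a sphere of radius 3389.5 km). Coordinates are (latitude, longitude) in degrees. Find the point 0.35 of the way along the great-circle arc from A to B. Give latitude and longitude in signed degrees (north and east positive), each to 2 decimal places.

Central angle δ = 1.9128 rad. Interpolating on the sphere with fraction f = 0.35:
P = [sin((1−f)δ)·A + sin(fδ)·B] / sin δ = 1.0050·A + 0.6587·B in Cartesian coordinates,
giving P = (-0.6822, 0.6131, 0.3984), i.e. latitude 23.48°, longitude 138.05°.

23.48°, 138.05°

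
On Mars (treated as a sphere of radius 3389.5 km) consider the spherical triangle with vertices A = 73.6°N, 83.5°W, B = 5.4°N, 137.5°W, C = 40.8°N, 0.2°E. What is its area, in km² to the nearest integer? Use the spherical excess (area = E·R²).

5097113 km²

Side lengths (central angles): a = 2.0897, b = 0.8628, c = 1.3124 rad; semiperimeter s = 2.1325.
By l'Huilier's theorem, tan(E/4) = √[tan(s/2) tan((s−a)/2) tan((s−b)/2) tan((s−c)/2)], giving spherical excess E = 0.4437 rad.
Area = E·R² = 0.4437 × (3389.5)² ≈ 5097113 km².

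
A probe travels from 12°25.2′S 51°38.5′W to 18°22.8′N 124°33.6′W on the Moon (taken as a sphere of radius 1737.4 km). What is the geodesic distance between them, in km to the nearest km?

2371 km

With latitudes φ₁ = -12.420°, φ₂ = 18.380° and longitude difference Δλ = -72.918°:
cos c = sin φ₁ sin φ₂ + cos φ₁ cos φ₂ cos Δλ = (-0.2151)(0.3153) + (0.9766)(0.9490)(0.2937) = 0.20441,
so c = arccos(0.20441) = 1.36494 rad.
Distance = R·c = 1737.4 × 1.3649 ≈ 2371 km.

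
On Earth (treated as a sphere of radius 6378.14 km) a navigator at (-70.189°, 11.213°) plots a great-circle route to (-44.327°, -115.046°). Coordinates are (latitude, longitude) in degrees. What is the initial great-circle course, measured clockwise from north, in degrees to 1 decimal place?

With φ₁ = -1.2250, φ₂ = -0.7737, Δλ = -2.2036 rad, the forward-azimuth formula gives
θ = atan2( sin Δλ cos φ₂ , cos φ₁ sin φ₂ − sin φ₁ cos φ₂ cos Δλ ) = atan2(-0.5768, -0.6349) = -137.74°.
Adding 360° brings this into [0°, 360°): 222.3°.

222.3°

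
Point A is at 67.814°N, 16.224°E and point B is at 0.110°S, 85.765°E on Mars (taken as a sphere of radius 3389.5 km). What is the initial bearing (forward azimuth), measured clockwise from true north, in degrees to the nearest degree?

109°

Δλ = 69.541° = 1.2137 rad.
y = sin Δλ · cos φ₂ = (0.9369)(1.0000) = 0.9369
x = cos φ₁ sin φ₂ − sin φ₁ cos φ₂ cos Δλ = (0.3776)(-0.0019) − (0.9260)(1.0000)(0.3495) = -0.3244
θ = atan2(y, x) = 109.10°, so the bearing is 109°.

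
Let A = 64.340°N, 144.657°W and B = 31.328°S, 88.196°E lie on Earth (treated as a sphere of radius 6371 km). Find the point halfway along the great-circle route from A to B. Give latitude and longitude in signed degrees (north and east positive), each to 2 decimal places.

The central angle between A and B is δ = 2.3351 rad.
With f = 0.5, the slerp weights are sin((1−f)δ)/sin δ = 1.2742 and sin(fδ)/sin δ = 1.2742.
Weighted sum of the unit vectors: (1.2742)·(-0.3532,-0.2505,0.9014) + (1.2742)·(0.0269,0.8538,-0.5199) = (-0.4158, 0.7687, 0.4860).
Converting back: φ = atan2(z, √(x²+y²)) = 29.08°, λ = atan2(y, x) = 118.41°.

29.08°, 118.41°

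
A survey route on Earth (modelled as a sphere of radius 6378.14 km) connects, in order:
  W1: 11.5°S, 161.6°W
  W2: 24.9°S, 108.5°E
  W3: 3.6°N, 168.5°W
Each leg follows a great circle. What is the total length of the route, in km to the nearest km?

Leg W1→W2: central angle 1.4852 rad, distance 9472.8 km.
Leg W2→W3: central angle 1.4868 rad, distance 9483.1 km.
Total: 9472.8 + 9483.1 ≈ 18956 km.

18956 km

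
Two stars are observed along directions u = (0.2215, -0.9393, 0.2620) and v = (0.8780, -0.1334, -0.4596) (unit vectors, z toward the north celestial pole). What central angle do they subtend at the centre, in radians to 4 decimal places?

1.3701 rad

u·v = 0.1994; |u| = 1.0000, |v| = 1.0000.
cos θ = (u·v)/(|u||v|) = 0.1994, so θ = 1.3701 rad.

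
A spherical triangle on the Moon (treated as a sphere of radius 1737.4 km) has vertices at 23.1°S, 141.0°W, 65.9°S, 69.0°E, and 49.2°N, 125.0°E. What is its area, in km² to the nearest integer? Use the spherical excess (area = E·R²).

8314711 km²

Side lengths (central angles): a = 2.1434, b = 1.9166, c = 1.5379 rad; semiperimeter s = 2.7989.
By l'Huilier's theorem, tan(E/4) = √[tan(s/2) tan((s−a)/2) tan((s−b)/2) tan((s−c)/2)], giving spherical excess E = 2.7545 rad.
Area = E·R² = 2.7545 × (1737.4)² ≈ 8314711 km².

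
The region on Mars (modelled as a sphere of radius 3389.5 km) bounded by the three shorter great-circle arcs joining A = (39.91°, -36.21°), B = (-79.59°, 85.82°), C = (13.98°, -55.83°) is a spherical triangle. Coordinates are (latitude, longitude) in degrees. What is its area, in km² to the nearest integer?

8141117 km²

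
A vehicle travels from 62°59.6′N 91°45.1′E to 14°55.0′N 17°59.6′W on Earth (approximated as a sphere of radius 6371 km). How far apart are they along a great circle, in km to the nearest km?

With latitudes φ₁ = 62.993°, φ₂ = 14.917° and longitude difference Δλ = -109.745°:
cos c = sin φ₁ sin φ₂ + cos φ₁ cos φ₂ cos Δλ = (0.8910)(0.2574) + (0.4541)(0.9663)(-0.3378) = 0.08110,
so c = arccos(0.08110) = 1.48960 rad.
Distance = R·c = 6371 × 1.4896 ≈ 9490 km.

9490 km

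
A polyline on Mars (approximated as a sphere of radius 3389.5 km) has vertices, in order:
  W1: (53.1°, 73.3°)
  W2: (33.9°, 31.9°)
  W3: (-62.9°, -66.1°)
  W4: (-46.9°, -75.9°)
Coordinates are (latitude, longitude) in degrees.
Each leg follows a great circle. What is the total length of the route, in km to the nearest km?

Leg W1→W2: central angle 0.6097 rad, distance 2066.4 km.
Leg W2→W3: central angle 2.1521 rad, distance 7294.6 km.
Leg W3→W4: central angle 0.2953 rad, distance 1000.9 km.
Total: 2066.4 + 7294.6 + 1000.9 ≈ 10362 km.

10362 km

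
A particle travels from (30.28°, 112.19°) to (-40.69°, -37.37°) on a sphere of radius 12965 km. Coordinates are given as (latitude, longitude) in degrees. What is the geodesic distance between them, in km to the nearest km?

34686 km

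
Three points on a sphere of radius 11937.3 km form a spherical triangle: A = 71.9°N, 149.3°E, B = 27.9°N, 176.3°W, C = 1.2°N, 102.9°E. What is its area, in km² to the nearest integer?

96046787 km²

Side lengths (central angles): a = 1.4191, b = 1.3345, c = 0.8348 rad; semiperimeter s = 1.7942.
By l'Huilier's theorem, tan(E/4) = √[tan(s/2) tan((s−a)/2) tan((s−b)/2) tan((s−c)/2)], giving spherical excess E = 0.6740 rad.
Area = E·R² = 0.6740 × (11937.3)² ≈ 96046787 km².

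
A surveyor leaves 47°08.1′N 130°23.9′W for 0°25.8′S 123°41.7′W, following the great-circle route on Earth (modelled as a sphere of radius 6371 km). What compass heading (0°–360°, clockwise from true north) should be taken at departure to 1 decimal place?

171.0°

With φ₁ = 0.8227, φ₂ = -0.0075, Δλ = 0.1170 rad, the forward-azimuth formula gives
θ = atan2( sin Δλ cos φ₂ , cos φ₁ sin φ₂ − sin φ₁ cos φ₂ cos Δλ ) = atan2(0.1167, -0.7330) = 170.95°.
So the initial bearing is 171.0°.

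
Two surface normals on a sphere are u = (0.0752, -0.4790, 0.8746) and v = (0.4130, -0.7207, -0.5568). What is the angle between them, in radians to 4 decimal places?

u·v = -0.1107; |u| = 1.0000, |v| = 1.0000.
cos θ = (u·v)/(|u||v|) = -0.1107, so θ = 1.6817 rad.

1.6817 rad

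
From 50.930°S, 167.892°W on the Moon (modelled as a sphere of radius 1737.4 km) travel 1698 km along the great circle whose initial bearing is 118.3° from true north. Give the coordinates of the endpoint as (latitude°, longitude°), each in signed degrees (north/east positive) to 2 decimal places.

-42.99°, -81.60°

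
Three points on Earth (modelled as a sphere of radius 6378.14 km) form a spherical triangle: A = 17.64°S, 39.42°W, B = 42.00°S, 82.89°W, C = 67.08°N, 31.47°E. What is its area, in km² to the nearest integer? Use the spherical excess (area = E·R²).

27901131 km²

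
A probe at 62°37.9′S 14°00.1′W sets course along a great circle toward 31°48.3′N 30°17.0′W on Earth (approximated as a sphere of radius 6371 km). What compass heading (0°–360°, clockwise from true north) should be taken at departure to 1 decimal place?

346.2°

Δλ = -16.282° = -0.2842 rad.
y = sin Δλ · cos φ₂ = (-0.2804)(0.8498) = -0.2383
x = cos φ₁ sin φ₂ − sin φ₁ cos φ₂ cos Δλ = (0.4597)(0.5270) − (-0.8881)(0.8498)(0.9599) = 0.9667
θ = atan2(y, x) = -13.85°; adding 360° gives 346.2°.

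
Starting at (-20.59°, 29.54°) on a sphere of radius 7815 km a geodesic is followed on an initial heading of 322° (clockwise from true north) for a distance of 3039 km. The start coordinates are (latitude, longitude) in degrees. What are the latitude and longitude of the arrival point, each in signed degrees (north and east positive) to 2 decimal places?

-2.62°, 16.03°

Angular distance δ = d/R = 3039/7815 = 0.38887 rad; initial bearing θ = 5.6200 rad.
sin φ₂ = sin φ₁ cos δ + cos φ₁ sin δ cos θ = (-0.3517)(0.9253) + (0.9361)(0.3791)(0.7880) = -0.0457, so φ₂ = -2.62°.
Δλ = atan2(sin θ sin δ cos φ₁, cos δ − sin φ₁ sin φ₂) = atan2(-0.2185, 0.9093) = -13.513°.
λ₂ = 29.540° − 13.513° = 16.03°.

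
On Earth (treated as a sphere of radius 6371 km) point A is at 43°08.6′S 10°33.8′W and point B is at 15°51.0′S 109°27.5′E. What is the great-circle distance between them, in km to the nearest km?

In radians: φ₁ = -0.7530, φ₂ = -0.2766, Δλ = 120.022° = 2.0948 rad.
cos c = sin φ₁ sin φ₂ + cos φ₁ cos φ₂ cos Δλ = (-0.6838)(-0.2731) + (0.7296)(0.9620)(-0.5003) = -0.16442,
so c = arccos(-0.16442) = 1.73596 rad.
Distance = R·c = 6371 × 1.7360 ≈ 11060 km.

11060 km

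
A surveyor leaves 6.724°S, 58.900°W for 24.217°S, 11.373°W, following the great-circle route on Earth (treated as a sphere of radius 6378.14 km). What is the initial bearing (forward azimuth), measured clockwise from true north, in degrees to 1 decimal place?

With φ₁ = -0.1174, φ₂ = -0.4227, Δλ = 0.8295 rad, the forward-azimuth formula gives
θ = atan2( sin Δλ cos φ₂ , cos φ₁ sin φ₂ − sin φ₁ cos φ₂ cos Δλ ) = atan2(0.6727, -0.3353) = 116.49°.
So the initial bearing is 116.5°.

116.5°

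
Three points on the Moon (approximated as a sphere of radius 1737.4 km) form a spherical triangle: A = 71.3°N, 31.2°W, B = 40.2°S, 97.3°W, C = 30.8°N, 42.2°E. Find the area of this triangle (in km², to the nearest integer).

6763513 km²

Side lengths (central angles): a = 2.5488, b = 0.9720, c = 2.1085 rad; semiperimeter s = 2.8146.
By l'Huilier's theorem, tan(E/4) = √[tan(s/2) tan((s−a)/2) tan((s−b)/2) tan((s−c)/2)], giving spherical excess E = 2.2406 rad.
Area = E·R² = 2.2406 × (1737.4)² ≈ 6763513 km².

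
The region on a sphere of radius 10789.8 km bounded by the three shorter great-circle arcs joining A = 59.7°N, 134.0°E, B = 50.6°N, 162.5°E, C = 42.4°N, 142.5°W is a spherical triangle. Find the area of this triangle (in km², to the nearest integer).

Side lengths (central angles): a = 0.6601, b = 0.8965, c = 0.3220 rad; semiperimeter s = 0.9393.
By l'Huilier's theorem, tan(E/4) = √[tan(s/2) tan((s−a)/2) tan((s−b)/2) tan((s−c)/2)], giving spherical excess E = 0.0883 rad.
Area = E·R² = 0.0883 × (10789.8)² ≈ 10274685 km².

10274685 km²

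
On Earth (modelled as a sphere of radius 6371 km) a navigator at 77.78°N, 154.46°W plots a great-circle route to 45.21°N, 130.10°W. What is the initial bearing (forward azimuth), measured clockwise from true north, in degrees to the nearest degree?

149°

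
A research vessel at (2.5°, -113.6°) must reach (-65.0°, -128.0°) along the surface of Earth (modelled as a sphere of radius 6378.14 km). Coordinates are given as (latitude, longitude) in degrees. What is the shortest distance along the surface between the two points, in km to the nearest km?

7605 km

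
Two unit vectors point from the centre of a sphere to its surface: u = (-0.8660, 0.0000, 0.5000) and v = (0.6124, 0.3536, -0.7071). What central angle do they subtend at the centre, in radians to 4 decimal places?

2.6549 rad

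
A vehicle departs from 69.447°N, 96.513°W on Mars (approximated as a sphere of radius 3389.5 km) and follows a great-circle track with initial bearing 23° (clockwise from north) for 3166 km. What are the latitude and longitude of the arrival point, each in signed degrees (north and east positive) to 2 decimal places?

Angular distance δ = d/R = 3166/3389.5 = 0.93406 rad; initial bearing θ = 0.4014 rad.
sin φ₂ = sin φ₁ cos δ + cos φ₁ sin δ cos θ = (0.9363)(0.5946) + (0.3511)(0.8040)(0.9205) = 0.8166, so φ₂ = 54.74°.
Δλ = atan2(sin θ sin δ cos φ₁, cos δ − sin φ₁ sin φ₂) = atan2(0.1103, -0.1700) = 147.027°.
λ₂ = -96.513° + 147.027° = 50.51°.

54.74°, 50.51°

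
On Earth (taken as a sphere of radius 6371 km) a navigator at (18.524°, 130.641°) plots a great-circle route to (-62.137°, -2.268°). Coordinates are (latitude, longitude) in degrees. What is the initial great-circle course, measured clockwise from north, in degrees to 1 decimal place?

With φ₁ = 0.3233, φ₂ = -1.0845, Δλ = -2.3197 rad, the forward-azimuth formula gives
θ = atan2( sin Δλ cos φ₂ , cos φ₁ sin φ₂ − sin φ₁ cos φ₂ cos Δλ ) = atan2(-0.3423, -0.7372) = -155.09°.
Adding 360° brings this into [0°, 360°): 204.9°.

204.9°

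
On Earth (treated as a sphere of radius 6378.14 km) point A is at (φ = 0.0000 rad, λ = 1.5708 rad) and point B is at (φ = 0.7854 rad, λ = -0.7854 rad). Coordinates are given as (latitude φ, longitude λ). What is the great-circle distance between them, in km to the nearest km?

In radians: φ₁ = 0.0000, φ₂ = 0.7854, Δλ = -135.000° = -2.3562 rad.
Haversine: a = sin²(Δφ/2) + cos φ₁ cos φ₂ sin²(Δλ/2) = 0.1464 + (1.0000)(0.7071)(0.8536) = 0.75000.
Central angle c = 2·arcsin(√a) = 2.09440 rad.
Distance = R·c = 6378.14 × 2.0944 ≈ 13358 km.

13358 km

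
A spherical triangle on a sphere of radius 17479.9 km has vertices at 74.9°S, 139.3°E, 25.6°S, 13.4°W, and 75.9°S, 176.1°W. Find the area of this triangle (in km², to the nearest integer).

47491117 km²

Side lengths (central angles): a = 1.3599, b = 0.1923, c = 1.3609 rad; semiperimeter s = 1.4565.
By l'Huilier's theorem, tan(E/4) = √[tan(s/2) tan((s−a)/2) tan((s−b)/2) tan((s−c)/2)], giving spherical excess E = 0.1554 rad.
Area = E·R² = 0.1554 × (17479.9)² ≈ 47491117 km².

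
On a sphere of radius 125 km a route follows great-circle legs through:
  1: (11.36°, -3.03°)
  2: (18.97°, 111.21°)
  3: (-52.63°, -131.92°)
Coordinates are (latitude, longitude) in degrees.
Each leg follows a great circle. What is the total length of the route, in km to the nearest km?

Leg 1→2: central angle 1.8930 rad, distance 236.6 km.
Leg 2→3: central angle 2.1150 rad, distance 264.4 km.
Total: 236.6 + 264.4 ≈ 501 km.

501 km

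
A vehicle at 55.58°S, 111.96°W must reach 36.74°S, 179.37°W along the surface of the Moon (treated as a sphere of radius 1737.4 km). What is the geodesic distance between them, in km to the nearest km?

With latitudes φ₁ = -55.580°, φ₂ = -36.740° and longitude difference Δλ = -67.410°:
cos c = sin φ₁ sin φ₂ + cos φ₁ cos φ₂ cos Δλ = (-0.8249)(-0.5982) + (0.5653)(0.8014)(0.3841) = 0.66745,
so c = arccos(0.66745) = 0.84001 rad.
Distance = R·c = 1737.4 × 0.8400 ≈ 1459 km.

1459 km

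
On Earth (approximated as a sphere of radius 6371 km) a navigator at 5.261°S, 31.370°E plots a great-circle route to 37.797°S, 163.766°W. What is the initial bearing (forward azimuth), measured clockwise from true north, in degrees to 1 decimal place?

With φ₁ = -0.0918, φ₂ = -0.6597, Δλ = 2.8774 rad, the forward-azimuth formula gives
θ = atan2( sin Δλ cos φ₂ , cos φ₁ sin φ₂ − sin φ₁ cos φ₂ cos Δλ ) = atan2(0.2063, -0.6802) = 163.13°.
So the initial bearing is 163.1°.

163.1°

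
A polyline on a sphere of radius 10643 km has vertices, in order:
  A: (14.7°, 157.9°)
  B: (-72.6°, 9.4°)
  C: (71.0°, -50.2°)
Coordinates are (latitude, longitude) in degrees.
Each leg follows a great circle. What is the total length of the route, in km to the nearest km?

Leg A→B: central angle 2.0815 rad, distance 22153.2 km.
Leg B→C: central angle 2.5925 rad, distance 27591.7 km.
Total: 22153.2 + 27591.7 ≈ 49745 km.

49745 km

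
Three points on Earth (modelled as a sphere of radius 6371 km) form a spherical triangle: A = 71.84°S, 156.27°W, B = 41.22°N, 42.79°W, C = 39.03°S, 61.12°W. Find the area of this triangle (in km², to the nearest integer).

Side lengths (central angles): a = 1.4306, b = 0.9562, c = 2.3739 rad; semiperimeter s = 2.3804.
By l'Huilier's theorem, tan(E/4) = √[tan(s/2) tan((s−a)/2) tan((s−b)/2) tan((s−c)/2)], giving spherical excess E = 0.2390 rad.
Area = E·R² = 0.2390 × (6371)² ≈ 9701611 km².

9701611 km²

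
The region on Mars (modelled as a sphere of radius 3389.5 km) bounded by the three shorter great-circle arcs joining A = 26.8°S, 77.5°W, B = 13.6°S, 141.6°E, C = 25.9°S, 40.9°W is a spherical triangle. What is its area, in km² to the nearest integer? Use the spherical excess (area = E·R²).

Side lengths (central angles): a = 2.4509, b = 0.5706, c = 2.1740 rad; semiperimeter s = 2.5977.
By l'Huilier's theorem, tan(E/4) = √[tan(s/2) tan((s−a)/2) tan((s−b)/2) tan((s−c)/2)], giving spherical excess E = 1.1724 rad.
Area = E·R² = 1.1724 × (3389.5)² ≈ 13469430 km².

13469430 km²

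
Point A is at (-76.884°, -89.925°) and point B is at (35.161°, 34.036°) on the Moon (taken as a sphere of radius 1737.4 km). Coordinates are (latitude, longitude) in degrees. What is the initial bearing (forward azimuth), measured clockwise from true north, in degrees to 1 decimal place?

With φ₁ = -1.3419, φ₂ = 0.6137, Δλ = 2.1635 rad, the forward-azimuth formula gives
θ = atan2( sin Δλ cos φ₂ , cos φ₁ sin φ₂ − sin φ₁ cos φ₂ cos Δλ ) = atan2(0.6781, -0.3141) = 114.85°.
So the initial bearing is 114.9°.

114.9°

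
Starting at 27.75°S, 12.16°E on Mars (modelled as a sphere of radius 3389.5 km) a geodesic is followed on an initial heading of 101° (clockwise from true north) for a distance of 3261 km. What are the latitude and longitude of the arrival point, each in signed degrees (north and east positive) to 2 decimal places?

Angular distance δ = d/R = 3261/3389.5 = 0.96209 rad; initial bearing θ = 1.7628 rad.
sin φ₂ = sin φ₁ cos δ + cos φ₁ sin δ cos θ = (-0.4656)(0.5718) + (0.8850)(0.8204)(-0.1908) = -0.4048, so φ₂ = -23.88°.
Δλ = atan2(sin θ sin δ cos φ₁, cos δ − sin φ₁ sin φ₂) = atan2(0.7127, 0.3833) = 61.725°.
λ₂ = 12.160° + 61.725° = 73.89°.

-23.88°, 73.89°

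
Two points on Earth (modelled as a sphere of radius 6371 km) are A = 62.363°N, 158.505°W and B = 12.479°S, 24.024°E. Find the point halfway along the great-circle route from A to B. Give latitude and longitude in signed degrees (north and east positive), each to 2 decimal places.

52.53°, 26.31°

The central angle between A and B is δ = 2.2704 rad.
With f = 0.5, the slerp weights are sin((1−f)δ)/sin δ = 1.1849 and sin(fδ)/sin δ = 1.1849.
Weighted sum of the unit vectors: (1.1849)·(-0.4316,-0.1700,0.8859) + (1.1849)·(0.8918,0.3975,-0.2161) = (0.5453, 0.2696, 0.7937).
Converting back: φ = atan2(z, √(x²+y²)) = 52.53°, λ = atan2(y, x) = 26.31°.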